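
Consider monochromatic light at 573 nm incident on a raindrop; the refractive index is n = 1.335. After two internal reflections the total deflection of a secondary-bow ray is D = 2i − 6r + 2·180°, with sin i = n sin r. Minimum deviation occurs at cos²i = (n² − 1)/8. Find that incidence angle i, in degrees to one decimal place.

71.8°

cos²i = (1.335² − 1)/8 = (1.78222 − 1)/8 = 0.09778.
cos i = 0.31269, so i = 71.778°.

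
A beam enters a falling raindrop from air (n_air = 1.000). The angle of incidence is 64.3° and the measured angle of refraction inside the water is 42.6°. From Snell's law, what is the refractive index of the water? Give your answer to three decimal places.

1.331

n = sin θ_i / sin θ_r = sin 64.3° / sin 42.6° = 0.9011 / 0.6769 = 1.3312.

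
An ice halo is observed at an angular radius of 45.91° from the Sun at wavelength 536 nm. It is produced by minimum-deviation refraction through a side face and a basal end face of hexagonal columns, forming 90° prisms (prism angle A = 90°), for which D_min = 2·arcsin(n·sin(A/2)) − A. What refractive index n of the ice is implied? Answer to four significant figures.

1.311

Rearranging: n = sin((D_min + A)/2) / sin(A/2).
(D_min + A)/2 = (45.91° + 90°)/2 = 67.955°.
n = sin 67.955° / sin 45° = 0.9269 / 0.7071 = 1.3108.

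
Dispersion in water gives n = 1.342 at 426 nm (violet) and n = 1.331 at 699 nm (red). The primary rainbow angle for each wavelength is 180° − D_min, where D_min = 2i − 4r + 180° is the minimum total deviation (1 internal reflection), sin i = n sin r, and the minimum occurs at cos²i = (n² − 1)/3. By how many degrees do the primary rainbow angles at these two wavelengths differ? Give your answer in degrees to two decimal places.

At 426 nm (n = 1.342): cos²i = 0.26699 → i = 58.888°, r = 39.641°, D_min = 139.213°, rainbow angle = 40.787°.
At 699 nm (n = 1.331): cos²i = 0.25719 → i = 59.527°, r = 40.356°, D_min = 137.630°, rainbow angle = 42.370°.
Angular width = |40.787° − 42.370°| = 1.583°.

1.58°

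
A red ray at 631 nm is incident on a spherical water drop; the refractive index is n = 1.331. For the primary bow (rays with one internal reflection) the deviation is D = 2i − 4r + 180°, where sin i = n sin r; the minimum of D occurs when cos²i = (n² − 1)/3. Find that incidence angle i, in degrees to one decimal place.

cos²i = (1.331² − 1)/3 = (1.77156 − 1)/3 = 0.25719.
cos i = 0.50714, so i = 59.527°.

59.5°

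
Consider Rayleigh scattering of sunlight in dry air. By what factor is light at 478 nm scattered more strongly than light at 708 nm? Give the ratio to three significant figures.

4.81

Rayleigh scattering ∝ λ⁻⁴, so the ratio of coefficients is the inverse fourth power of the wavelength ratio.
σ(478)/σ(708) = (708/478)⁴ = (1.4812)⁴ = 4.813.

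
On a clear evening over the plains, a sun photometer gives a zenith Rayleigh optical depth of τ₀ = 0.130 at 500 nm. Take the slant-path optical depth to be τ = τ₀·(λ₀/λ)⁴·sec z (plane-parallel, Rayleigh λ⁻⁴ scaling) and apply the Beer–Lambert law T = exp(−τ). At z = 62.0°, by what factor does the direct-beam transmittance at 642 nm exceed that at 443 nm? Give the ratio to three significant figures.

Airmass: sec 62.0° = 2.1301.
τ(642 nm) = 0.130 × (500/642)⁴ × 2.1301 = 0.130 × 0.3679 × 2.1301 = 0.1019.
τ(443 nm) = 0.130 × (500/443)⁴ × 2.1301 = 0.130 × 1.6228 × 2.1301 = 0.4494.
T(642)/T(443) = exp(τ_B − τ_A) = exp(0.3475) = 1.4155.

1.42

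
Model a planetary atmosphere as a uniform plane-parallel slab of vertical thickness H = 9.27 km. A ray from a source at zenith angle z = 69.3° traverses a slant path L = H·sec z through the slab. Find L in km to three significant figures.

26.2 km

sec z = 1/cos 69.3° = 2.8291.
L = 9.27 × 2.8291 = 26.225 km.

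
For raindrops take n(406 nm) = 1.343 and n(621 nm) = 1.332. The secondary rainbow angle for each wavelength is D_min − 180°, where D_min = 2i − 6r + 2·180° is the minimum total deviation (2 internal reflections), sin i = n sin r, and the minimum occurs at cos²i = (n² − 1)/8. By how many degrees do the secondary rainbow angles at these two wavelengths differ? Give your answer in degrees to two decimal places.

At 406 nm (n = 1.343): cos²i = 0.10046 → i = 71.522°, r = 44.928°, D_min = 233.478°, rainbow angle = 53.478°.
At 621 nm (n = 1.332): cos²i = 0.09678 → i = 71.875°, r = 45.520°, D_min = 230.628°, rainbow angle = 50.628°.
Angular width = |53.478° − 50.628°| = 2.849°.

2.85°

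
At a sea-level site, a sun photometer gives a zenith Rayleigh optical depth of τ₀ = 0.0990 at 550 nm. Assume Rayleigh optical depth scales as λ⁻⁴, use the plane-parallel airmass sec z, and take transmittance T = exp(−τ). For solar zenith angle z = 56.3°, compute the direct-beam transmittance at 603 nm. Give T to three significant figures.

0.884

sec 56.3° = 1.8023.
τ = 0.0990 × (550/603)⁴ × 1.8023 = 0.0990 × 0.6921 × 1.8023 = 0.1235.
T = exp(−0.1235) = 0.8838.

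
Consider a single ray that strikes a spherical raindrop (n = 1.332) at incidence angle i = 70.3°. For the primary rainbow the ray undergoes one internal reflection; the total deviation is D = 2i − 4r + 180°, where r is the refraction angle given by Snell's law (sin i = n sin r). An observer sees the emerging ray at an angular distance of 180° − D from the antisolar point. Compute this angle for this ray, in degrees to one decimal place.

sin r = sin 70.3° / 1.332 = 0.9415/1.332 = 0.7068; r = 44.98°.
D = 2·70.3° − 4·44.98° + 180° = 140.60° − 179.90° + 180° = 140.70°.
Angle from antisolar point = 180° − D = 39.30°.

39.3°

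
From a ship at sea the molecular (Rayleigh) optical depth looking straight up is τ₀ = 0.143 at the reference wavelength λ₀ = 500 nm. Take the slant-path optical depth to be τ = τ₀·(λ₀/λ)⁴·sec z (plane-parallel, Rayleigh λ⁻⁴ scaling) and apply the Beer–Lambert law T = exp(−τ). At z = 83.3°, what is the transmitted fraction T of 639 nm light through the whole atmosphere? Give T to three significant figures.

sec 83.3° = 8.5711.
τ = 0.143 × (500/639)⁴ × 8.5711 = 0.143 × 0.3749 × 8.5711 = 0.4595.
T = exp(−0.4595) = 0.6316.

0.632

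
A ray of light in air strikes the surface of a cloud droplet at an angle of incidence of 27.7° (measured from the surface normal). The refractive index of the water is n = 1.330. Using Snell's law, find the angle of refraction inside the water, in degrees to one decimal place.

Snell: sin θ_r = sin θ_i / n = sin 27.7° / 1.330 = 0.4648 / 1.330 = 0.3495.
θ_r = arcsin(0.3495) = 20.46°.

20.5°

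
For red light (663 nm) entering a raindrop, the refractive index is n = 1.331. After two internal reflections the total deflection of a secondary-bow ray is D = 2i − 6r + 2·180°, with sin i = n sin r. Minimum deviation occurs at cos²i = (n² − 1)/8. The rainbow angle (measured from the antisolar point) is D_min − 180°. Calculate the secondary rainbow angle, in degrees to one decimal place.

50.4°

cos²i = (1.77156 − 1)/8 = 0.09645; i = arccos(0.31056) = 71.907°.
sin r = sin 71.907°/1.331 = 0.71417; r = 45.575°.
D_min = 2·71.907° − 6·45.575° + 360° = 230.365°.
Rainbow angle = D_min − 180° = 50.365°.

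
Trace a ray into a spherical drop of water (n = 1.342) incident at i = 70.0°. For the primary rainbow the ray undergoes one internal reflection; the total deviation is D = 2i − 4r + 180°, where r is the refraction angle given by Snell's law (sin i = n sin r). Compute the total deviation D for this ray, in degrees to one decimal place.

sin r = sin 70.0° / 1.342 = 0.9397/1.342 = 0.7002; r = 44.44°.
D = 2·70.0° − 4·44.44° + 180° = 140.00° − 177.78° + 180° = 142.22°.

142.2°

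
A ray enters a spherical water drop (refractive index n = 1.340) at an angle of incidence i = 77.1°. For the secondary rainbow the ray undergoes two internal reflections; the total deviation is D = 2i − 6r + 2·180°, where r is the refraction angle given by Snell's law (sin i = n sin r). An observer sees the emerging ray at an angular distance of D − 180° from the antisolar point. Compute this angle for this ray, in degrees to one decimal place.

sin r = sin 77.1° / 1.340 = 0.9748/1.340 = 0.7274; r = 46.67°.
D = 2·77.1° − 6·46.67° + 2·180° = 154.20° − 280.03° + 360° = 234.17°.
Angle from antisolar point = D − 180° = 54.17°.

54.2°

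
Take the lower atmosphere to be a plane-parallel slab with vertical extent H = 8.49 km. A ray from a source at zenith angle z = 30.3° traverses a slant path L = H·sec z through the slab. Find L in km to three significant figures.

sec z = 1/cos 30.3° = 1.1582.
L = 8.49 × 1.1582 = 9.833 km.

9.83 km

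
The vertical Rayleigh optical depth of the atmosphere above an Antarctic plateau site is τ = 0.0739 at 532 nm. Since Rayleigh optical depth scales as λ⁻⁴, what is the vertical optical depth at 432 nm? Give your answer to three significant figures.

τ(432 nm) = τ(532 nm) × (532/432)⁴ = 0.0739 × (1.2315)⁴ = 0.0739 × 2.2999 = 0.1700.

0.170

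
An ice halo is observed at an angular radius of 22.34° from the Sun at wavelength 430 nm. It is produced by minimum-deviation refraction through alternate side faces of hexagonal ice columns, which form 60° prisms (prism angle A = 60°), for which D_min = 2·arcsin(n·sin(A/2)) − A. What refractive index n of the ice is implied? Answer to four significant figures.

1.317

Rearranging: n = sin((D_min + A)/2) / sin(A/2).
(D_min + A)/2 = (22.34° + 60°)/2 = 41.170°.
n = sin 41.170° / sin 30° = 0.6583 / 0.5000 = 1.3166.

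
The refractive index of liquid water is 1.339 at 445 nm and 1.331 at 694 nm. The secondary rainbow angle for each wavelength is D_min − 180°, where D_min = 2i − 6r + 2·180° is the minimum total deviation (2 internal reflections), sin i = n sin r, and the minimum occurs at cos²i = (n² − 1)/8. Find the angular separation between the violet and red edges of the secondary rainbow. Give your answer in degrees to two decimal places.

At 445 nm (n = 1.339): cos²i = 0.09912 → i = 71.650°, r = 45.141°, D_min = 232.451°, rainbow angle = 52.451°.
At 694 nm (n = 1.331): cos²i = 0.09645 → i = 71.907°, r = 45.575°, D_min = 230.365°, rainbow angle = 50.365°.
Angular width = |52.451° − 50.365°| = 2.086°.

2.09°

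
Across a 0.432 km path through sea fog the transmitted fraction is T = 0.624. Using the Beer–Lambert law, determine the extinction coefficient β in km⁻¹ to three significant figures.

Beer–Lambert: T = exp(−βL) ⇒ β = −ln(T)/L = −ln(0.624)/0.432 = 0.4716/0.432 = 1.092 km⁻¹.

1.09 km⁻¹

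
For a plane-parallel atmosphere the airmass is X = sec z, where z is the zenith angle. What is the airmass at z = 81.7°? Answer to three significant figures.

X = sec z = 1/cos 81.7° = 1/0.1444 = 6.9273.

6.93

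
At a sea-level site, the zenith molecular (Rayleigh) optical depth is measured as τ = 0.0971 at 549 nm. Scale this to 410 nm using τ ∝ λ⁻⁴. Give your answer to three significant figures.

0.312

τ(410 nm) = τ(549 nm) × (549/410)⁴ = 0.0971 × (1.3390)⁴ = 0.0971 × 3.2148 = 0.3122.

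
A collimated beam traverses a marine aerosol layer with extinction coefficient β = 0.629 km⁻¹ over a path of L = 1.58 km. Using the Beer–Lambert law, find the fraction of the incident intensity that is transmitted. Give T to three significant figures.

τ = β·L = 0.629 × 1.58 = 0.9938.
T = exp(−0.9938) = 0.3702.

0.370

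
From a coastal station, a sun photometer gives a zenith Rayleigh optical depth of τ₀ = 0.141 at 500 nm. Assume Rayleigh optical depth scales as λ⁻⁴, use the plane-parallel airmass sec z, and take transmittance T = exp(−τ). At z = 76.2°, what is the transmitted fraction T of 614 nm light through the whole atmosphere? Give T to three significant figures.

0.771

sec 76.2° = 4.1923.
τ = 0.141 × (500/614)⁴ × 4.1923 = 0.141 × 0.4398 × 4.1923 = 0.2599.
T = exp(−0.2599) = 0.7711.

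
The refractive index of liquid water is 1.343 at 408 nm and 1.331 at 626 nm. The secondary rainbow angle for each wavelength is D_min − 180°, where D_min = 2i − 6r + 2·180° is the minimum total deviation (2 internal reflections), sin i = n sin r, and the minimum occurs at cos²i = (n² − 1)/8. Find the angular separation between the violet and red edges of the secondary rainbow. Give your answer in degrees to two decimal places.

At 408 nm (n = 1.343): cos²i = 0.10046 → i = 71.522°, r = 44.928°, D_min = 233.478°, rainbow angle = 53.478°.
At 626 nm (n = 1.331): cos²i = 0.09645 → i = 71.907°, r = 45.575°, D_min = 230.365°, rainbow angle = 50.365°.
Angular width = |53.478° − 50.365°| = 3.113°.

3.11°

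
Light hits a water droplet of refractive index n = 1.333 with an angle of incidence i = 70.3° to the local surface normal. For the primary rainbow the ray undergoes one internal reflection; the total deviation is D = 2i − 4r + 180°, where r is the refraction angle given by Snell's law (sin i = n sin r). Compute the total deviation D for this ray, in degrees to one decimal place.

140.9°

sin r = sin 70.3° / 1.333 = 0.9415/1.333 = 0.7063; r = 44.93°.
D = 2·70.3° − 4·44.93° + 180° = 140.60° − 179.73° + 180° = 140.87°.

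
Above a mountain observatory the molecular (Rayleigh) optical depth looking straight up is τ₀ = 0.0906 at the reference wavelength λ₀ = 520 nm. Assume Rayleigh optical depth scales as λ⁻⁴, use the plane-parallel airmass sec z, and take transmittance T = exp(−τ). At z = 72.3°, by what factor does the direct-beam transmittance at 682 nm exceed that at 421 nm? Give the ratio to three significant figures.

1.81

Airmass: sec 72.3° = 3.2891.
τ(682 nm) = 0.0906 × (520/682)⁴ × 3.2891 = 0.0906 × 0.3380 × 3.2891 = 0.1007.
τ(421 nm) = 0.0906 × (520/421)⁴ × 3.2891 = 0.0906 × 2.3275 × 3.2891 = 0.6936.
T(682)/T(421) = exp(τ_B − τ_A) = exp(0.5929) = 1.8092.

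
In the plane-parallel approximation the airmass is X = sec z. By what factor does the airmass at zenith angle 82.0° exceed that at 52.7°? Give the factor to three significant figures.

X(82.0°)/X(52.7°) = sec 82.0° / sec 52.7° = cos 52.7° / cos 82.0° = 0.6060/0.1392 = 4.3542.

4.35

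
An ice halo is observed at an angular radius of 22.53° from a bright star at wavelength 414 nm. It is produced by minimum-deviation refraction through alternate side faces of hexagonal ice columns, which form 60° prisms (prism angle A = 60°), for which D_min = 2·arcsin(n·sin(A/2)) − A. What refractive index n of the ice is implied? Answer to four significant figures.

Rearranging: n = sin((D_min + A)/2) / sin(A/2).
(D_min + A)/2 = (22.53° + 60°)/2 = 41.265°.
n = sin 41.265° / sin 30° = 0.6595 / 0.5000 = 1.3191.

1.319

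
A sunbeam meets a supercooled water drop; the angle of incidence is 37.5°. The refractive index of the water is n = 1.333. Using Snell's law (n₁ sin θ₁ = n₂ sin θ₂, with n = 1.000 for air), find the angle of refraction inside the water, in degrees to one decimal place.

27.2°

Snell: sin θ_r = sin θ_i / n = sin 37.5° / 1.333 = 0.6088 / 1.333 = 0.4567.
θ_r = arcsin(0.4567) = 27.17°.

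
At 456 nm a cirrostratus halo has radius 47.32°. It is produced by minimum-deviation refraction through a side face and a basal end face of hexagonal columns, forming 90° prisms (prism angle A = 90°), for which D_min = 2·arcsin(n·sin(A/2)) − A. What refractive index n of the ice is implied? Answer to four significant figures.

Rearranging: n = sin((D_min + A)/2) / sin(A/2).
(D_min + A)/2 = (47.32° + 90°)/2 = 68.660°.
n = sin 68.660° / sin 45° = 0.9314 / 0.7071 = 1.3173.

1.317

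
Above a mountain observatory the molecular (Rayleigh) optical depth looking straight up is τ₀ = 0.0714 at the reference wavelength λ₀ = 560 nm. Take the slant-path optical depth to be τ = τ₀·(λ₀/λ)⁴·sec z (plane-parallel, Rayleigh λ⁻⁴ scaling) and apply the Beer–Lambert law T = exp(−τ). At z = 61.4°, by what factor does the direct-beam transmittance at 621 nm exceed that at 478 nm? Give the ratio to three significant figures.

Airmass: sec 61.4° = 2.0890.
τ(621 nm) = 0.0714 × (560/621)⁴ × 2.0890 = 0.0714 × 0.6613 × 2.0890 = 0.0986.
τ(478 nm) = 0.0714 × (560/478)⁴ × 2.0890 = 0.0714 × 1.8838 × 2.0890 = 0.2810.
T(621)/T(478) = exp(τ_B − τ_A) = exp(0.1824) = 1.2000.

1.20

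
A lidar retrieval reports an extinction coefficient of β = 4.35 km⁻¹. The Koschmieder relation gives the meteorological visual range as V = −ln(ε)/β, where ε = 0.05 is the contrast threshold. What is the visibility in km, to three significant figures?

V = −ln(0.05) / 4.35 = 2.996 / 4.35 = 0.6887 km.

0.689 km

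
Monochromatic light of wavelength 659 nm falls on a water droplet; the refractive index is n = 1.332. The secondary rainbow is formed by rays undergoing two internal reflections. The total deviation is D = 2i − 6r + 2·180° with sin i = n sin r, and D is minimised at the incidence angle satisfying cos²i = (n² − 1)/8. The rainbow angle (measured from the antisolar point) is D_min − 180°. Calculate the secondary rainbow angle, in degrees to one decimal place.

50.6°

cos²i = (1.77422 − 1)/8 = 0.09678; i = arccos(0.31109) = 71.875°.
sin r = sin 71.875°/1.332 = 0.71350; r = 45.520°.
D_min = 2·71.875° − 6·45.520° + 360° = 230.628°.
Rainbow angle = D_min − 180° = 50.628°.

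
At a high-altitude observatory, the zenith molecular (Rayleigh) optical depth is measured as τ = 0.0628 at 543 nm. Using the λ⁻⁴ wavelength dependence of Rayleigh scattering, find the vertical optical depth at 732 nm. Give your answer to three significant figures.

0.0190

τ(732 nm) = τ(543 nm) × (543/732)⁴ = 0.0628 × (0.7418)⁴ = 0.0628 × 0.3028 = 0.0190.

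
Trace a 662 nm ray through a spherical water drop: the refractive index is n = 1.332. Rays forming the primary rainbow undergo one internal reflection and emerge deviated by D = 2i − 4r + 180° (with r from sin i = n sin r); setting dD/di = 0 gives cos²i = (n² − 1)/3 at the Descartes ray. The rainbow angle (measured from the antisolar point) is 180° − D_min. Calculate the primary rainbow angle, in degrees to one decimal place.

42.2°

cos²i = (1.77422 − 1)/3 = 0.25807; i = arccos(0.50801) = 59.469°.
sin r = sin 59.469°/1.332 = 0.64666; r = 40.290°.
D_min = 2·59.469° − 4·40.290° + 180° = 137.776°.
Rainbow angle = 180° − D_min = 42.224°.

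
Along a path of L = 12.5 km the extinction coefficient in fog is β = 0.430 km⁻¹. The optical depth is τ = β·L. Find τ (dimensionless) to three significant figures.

τ = β·L = 0.430 × 12.5 = 5.3750.

5.38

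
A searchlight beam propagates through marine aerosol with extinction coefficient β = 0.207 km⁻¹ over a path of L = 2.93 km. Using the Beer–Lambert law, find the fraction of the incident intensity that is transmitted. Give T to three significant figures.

τ = β·L = 0.207 × 2.93 = 0.6065.
T = exp(−0.6065) = 0.5453.

0.545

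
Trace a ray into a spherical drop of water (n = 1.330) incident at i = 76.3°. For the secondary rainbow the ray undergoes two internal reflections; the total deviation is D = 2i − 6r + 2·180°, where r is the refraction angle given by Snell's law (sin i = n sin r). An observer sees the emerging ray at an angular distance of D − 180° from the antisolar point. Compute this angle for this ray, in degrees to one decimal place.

sin r = sin 76.3° / 1.330 = 0.9715/1.330 = 0.7305; r = 46.93°.
D = 2·76.3° − 6·46.93° + 2·180° = 152.60° − 281.56° + 360° = 231.04°.
Angle from antisolar point = D − 180° = 51.04°.

51.0°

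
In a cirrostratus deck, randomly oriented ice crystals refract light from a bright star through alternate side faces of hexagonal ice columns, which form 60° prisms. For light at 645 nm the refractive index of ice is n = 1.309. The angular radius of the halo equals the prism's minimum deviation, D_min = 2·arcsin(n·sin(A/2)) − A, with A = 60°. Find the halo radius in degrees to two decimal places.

n·sin(A/2) = 1.309 × sin 30° = 1.309 × 0.5000 = 0.6545.
D_min = 2·arcsin(0.6545) − 60° = 2 × 40.882° − 60° = 21.763°.

21.76°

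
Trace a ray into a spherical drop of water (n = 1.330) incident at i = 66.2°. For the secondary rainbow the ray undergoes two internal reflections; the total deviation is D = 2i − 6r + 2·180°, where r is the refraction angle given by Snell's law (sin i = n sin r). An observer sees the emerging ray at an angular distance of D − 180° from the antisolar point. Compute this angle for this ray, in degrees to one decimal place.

51.6°

sin r = sin 66.2° / 1.330 = 0.9150/1.330 = 0.6879; r = 43.47°.
D = 2·66.2° − 6·43.47° + 2·180° = 132.40° − 260.80° + 360° = 231.60°.
Angle from antisolar point = D − 180° = 51.60°.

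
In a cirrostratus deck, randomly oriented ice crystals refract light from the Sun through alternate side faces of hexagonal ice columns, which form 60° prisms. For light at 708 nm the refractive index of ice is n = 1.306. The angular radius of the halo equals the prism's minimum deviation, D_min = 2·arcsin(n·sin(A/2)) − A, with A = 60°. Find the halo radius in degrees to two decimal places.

21.54°

n·sin(A/2) = 1.306 × sin 30° = 1.306 × 0.5000 = 0.6530.
D_min = 2·arcsin(0.6530) − 60° = 2 × 40.768° − 60° = 21.536°.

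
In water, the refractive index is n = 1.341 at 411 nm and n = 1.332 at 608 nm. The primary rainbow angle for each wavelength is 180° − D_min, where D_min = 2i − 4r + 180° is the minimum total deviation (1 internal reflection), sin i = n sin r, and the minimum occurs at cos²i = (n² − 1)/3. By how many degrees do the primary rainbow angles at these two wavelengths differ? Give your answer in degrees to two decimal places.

1.29°

At 411 nm (n = 1.341): cos²i = 0.26609 → i = 58.946°, r = 39.705°, D_min = 139.071°, rainbow angle = 40.929°.
At 608 nm (n = 1.332): cos²i = 0.25807 → i = 59.469°, r = 40.290°, D_min = 137.776°, rainbow angle = 42.224°.
Angular width = |40.929° − 42.224°| = 1.295°.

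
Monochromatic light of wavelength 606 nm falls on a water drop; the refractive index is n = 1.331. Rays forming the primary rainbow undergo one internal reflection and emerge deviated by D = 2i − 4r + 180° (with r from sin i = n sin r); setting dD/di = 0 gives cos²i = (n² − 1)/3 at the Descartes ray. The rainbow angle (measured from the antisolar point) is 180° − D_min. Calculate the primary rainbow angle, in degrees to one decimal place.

42.4°

cos²i = (1.77156 − 1)/3 = 0.25719; i = arccos(0.50714) = 59.527°.
sin r = sin 59.527°/1.331 = 0.64753; r = 40.356°.
D_min = 2·59.527° − 4·40.356° + 180° = 137.630°.
Rainbow angle = 180° − D_min = 42.370°.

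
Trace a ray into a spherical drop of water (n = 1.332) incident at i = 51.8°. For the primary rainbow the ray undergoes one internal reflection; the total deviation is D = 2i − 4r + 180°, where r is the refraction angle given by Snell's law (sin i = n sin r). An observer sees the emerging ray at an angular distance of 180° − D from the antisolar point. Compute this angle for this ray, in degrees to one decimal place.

41.0°

sin r = sin 51.8° / 1.332 = 0.7859/1.332 = 0.5900; r = 36.16°.
D = 2·51.8° − 4·36.16° + 180° = 103.60° − 144.62° + 180° = 138.98°.
Angle from antisolar point = 180° − D = 41.02°.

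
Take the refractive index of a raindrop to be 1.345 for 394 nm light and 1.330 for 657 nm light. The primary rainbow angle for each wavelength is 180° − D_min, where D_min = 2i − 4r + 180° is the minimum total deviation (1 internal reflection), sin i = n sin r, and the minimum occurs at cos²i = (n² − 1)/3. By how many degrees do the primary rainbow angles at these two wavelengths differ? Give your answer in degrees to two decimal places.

2.15°

At 394 nm (n = 1.345): cos²i = 0.26967 → i = 58.715°, r = 39.448°, D_min = 139.635°, rainbow angle = 40.365°.
At 657 nm (n = 1.330): cos²i = 0.25630 → i = 59.585°, r = 40.422°, D_min = 137.484°, rainbow angle = 42.516°.
Angular width = |40.365° − 42.516°| = 2.152°.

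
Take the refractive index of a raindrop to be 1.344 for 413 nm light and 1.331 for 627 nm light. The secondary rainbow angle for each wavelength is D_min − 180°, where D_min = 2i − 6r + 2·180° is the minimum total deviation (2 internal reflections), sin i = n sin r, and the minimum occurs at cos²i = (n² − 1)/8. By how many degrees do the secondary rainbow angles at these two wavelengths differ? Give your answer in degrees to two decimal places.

3.37°

At 413 nm (n = 1.344): cos²i = 0.10079 → i = 71.490°, r = 44.874°, D_min = 233.733°, rainbow angle = 53.733°.
At 627 nm (n = 1.331): cos²i = 0.09645 → i = 71.907°, r = 45.575°, D_min = 230.365°, rainbow angle = 50.365°.
Angular width = |53.733° − 50.365°| = 3.368°.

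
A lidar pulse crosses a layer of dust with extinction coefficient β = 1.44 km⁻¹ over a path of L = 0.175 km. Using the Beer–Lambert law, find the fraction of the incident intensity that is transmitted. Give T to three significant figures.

0.777

τ = β·L = 1.44 × 0.175 = 0.2520.
T = exp(−0.2520) = 0.7772.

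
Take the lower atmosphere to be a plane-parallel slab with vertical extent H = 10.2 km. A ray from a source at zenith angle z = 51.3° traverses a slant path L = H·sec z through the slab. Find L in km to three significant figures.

16.3 km

sec z = 1/cos 51.3° = 1.5994.
L = 10.2 × 1.5994 = 16.314 km.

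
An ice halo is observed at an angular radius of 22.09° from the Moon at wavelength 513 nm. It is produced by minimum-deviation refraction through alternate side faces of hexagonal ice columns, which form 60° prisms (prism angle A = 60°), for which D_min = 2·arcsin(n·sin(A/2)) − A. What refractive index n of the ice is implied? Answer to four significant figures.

Rearranging: n = sin((D_min + A)/2) / sin(A/2).
(D_min + A)/2 = (22.09° + 60°)/2 = 41.045°.
n = sin 41.045° / sin 30° = 0.6567 / 0.5000 = 1.3133.

1.313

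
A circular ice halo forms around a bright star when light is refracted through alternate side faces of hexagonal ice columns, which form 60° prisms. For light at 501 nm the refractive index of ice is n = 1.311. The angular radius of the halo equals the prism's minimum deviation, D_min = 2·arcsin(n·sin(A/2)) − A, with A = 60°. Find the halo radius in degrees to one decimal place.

n·sin(A/2) = 1.311 × sin 30° = 1.311 × 0.5000 = 0.6555.
D_min = 2·arcsin(0.6555) − 60° = 2 × 40.958° − 60° = 21.915°.

21.9°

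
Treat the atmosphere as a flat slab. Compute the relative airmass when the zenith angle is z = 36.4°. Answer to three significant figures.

1.24

X = sec z = 1/cos 36.4° = 1/0.8049 = 1.2424.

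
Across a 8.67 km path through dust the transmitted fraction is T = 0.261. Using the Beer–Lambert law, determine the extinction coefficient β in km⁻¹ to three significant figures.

Beer–Lambert: T = exp(−βL) ⇒ β = −ln(T)/L = −ln(0.261)/8.67 = 1.3432/8.67 = 0.1549 km⁻¹.

0.155 km⁻¹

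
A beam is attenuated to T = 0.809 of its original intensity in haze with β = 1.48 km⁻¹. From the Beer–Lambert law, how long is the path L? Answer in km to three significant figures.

Beer–Lambert: T = exp(−βL) ⇒ L = −ln(T)/β = −ln(0.809)/1.48 = 0.2120/1.48 = 0.1432 km.

0.143 km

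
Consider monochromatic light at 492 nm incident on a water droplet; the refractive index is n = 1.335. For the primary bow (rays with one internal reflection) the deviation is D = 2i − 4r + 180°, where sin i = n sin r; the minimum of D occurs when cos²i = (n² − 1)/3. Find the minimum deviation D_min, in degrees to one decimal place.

cos²i = (1.78222 − 1)/3 = 0.26074; i = arccos(0.51063) = 59.294°.
sin r = sin 59.294°/1.335 = 0.64405; r = 40.094°.
D_min = 2·59.294° − 4·40.094° + 180° = 138.212°.

138.2°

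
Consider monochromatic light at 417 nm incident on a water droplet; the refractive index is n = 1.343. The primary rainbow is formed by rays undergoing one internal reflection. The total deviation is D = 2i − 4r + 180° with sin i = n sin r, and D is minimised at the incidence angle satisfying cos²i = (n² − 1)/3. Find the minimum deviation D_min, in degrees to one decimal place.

139.4°

cos²i = (1.80365 − 1)/3 = 0.26788; i = arccos(0.51757) = 58.830°.
sin r = sin 58.830°/1.343 = 0.63711; r = 39.577°.
D_min = 2·58.830° − 4·39.577° + 180° = 139.354°.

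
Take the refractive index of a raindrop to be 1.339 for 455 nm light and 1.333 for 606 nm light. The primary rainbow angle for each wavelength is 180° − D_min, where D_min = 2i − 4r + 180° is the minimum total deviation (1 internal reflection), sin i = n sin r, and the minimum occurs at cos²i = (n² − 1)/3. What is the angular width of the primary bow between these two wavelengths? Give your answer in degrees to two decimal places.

0.86°

At 455 nm (n = 1.339): cos²i = 0.26431 → i = 59.062°, r = 39.834°, D_min = 138.786°, rainbow angle = 41.214°.
At 606 nm (n = 1.333): cos²i = 0.25896 → i = 59.410°, r = 40.225°, D_min = 137.922°, rainbow angle = 42.078°.
Angular width = |41.214° − 42.078°| = 0.865°.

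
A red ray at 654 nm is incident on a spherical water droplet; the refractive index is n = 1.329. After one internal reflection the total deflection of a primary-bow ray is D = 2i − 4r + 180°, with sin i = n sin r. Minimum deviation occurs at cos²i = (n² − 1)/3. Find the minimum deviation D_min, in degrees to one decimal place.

137.3°

cos²i = (1.76624 − 1)/3 = 0.25541; i = arccos(0.50538) = 59.643°.
sin r = sin 59.643°/1.329 = 0.64928; r = 40.487°.
D_min = 2·59.643° − 4·40.487° + 180° = 137.337°.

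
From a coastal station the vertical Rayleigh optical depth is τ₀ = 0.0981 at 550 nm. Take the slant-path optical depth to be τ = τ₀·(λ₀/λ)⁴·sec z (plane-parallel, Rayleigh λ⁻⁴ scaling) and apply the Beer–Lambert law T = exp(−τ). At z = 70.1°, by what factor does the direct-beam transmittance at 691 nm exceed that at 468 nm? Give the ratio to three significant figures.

1.54

Airmass: sec 70.1° = 2.9379.
τ(691 nm) = 0.0981 × (550/691)⁴ × 2.9379 = 0.0981 × 0.4014 × 2.9379 = 0.1157.
τ(468 nm) = 0.0981 × (550/468)⁴ × 2.9379 = 0.0981 × 1.9075 × 2.9379 = 0.5498.
T(691)/T(468) = exp(τ_B − τ_A) = exp(0.4341) = 1.5435.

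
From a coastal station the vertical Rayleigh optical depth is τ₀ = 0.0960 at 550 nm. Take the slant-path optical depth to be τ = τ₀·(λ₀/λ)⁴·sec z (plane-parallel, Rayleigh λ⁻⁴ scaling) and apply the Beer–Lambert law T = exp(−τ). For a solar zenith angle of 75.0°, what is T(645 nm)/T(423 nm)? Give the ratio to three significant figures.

Airmass: sec 75.0° = 3.8637.
τ(645 nm) = 0.0960 × (550/645)⁴ × 3.8637 = 0.0960 × 0.5287 × 3.8637 = 0.1961.
τ(423 nm) = 0.0960 × (550/423)⁴ × 3.8637 = 0.0960 × 2.8582 × 3.8637 = 1.0601.
T(645)/T(423) = exp(τ_B − τ_A) = exp(0.8640) = 2.3727.

2.37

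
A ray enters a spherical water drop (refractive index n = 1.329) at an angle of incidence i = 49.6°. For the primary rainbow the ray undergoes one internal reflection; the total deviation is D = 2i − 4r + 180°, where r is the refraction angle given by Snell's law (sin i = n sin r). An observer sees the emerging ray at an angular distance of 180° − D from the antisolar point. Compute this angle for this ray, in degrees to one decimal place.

sin r = sin 49.6° / 1.329 = 0.7615/1.329 = 0.5730; r = 34.96°.
D = 2·49.6° − 4·34.96° + 180° = 99.20° − 139.84° + 180° = 139.36°.
Angle from antisolar point = 180° − D = 40.64°.

40.6°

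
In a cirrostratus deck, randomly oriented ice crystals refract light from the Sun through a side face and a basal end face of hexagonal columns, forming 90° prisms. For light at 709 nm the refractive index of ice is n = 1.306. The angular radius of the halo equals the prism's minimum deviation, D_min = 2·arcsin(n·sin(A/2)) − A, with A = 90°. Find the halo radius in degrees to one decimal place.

n·sin(A/2) = 1.306 × sin 45° = 1.306 × 0.7071 = 0.9235.
D_min = 2·arcsin(0.9235) − 90° = 2 × 67.440° − 90° = 44.881°.

44.9°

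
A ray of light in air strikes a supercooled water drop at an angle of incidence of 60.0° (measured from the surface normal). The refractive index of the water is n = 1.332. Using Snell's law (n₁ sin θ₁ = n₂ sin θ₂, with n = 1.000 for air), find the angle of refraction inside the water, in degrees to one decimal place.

40.6°

Snell: sin θ_r = sin θ_i / n = sin 60.0° / 1.332 = 0.8660 / 1.332 = 0.6502.
θ_r = arcsin(0.6502) = 40.55°.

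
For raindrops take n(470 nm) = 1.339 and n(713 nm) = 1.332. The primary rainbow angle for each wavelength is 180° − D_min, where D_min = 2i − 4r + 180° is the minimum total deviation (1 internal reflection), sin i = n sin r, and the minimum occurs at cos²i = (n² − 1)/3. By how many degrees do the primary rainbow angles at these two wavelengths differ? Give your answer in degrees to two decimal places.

At 470 nm (n = 1.339): cos²i = 0.26431 → i = 59.062°, r = 39.834°, D_min = 138.786°, rainbow angle = 41.214°.
At 713 nm (n = 1.332): cos²i = 0.25807 → i = 59.469°, r = 40.290°, D_min = 137.776°, rainbow angle = 42.224°.
Angular width = |41.214° − 42.224°| = 1.010°.

1.01°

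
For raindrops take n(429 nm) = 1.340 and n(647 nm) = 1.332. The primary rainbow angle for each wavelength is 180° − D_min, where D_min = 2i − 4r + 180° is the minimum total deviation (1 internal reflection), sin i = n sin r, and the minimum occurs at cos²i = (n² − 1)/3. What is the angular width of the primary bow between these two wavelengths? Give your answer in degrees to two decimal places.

1.15°

At 429 nm (n = 1.340): cos²i = 0.26520 → i = 59.004°, r = 39.770°, D_min = 138.929°, rainbow angle = 41.071°.
At 647 nm (n = 1.332): cos²i = 0.25807 → i = 59.469°, r = 40.290°, D_min = 137.776°, rainbow angle = 42.224°.
Angular width = |41.071° − 42.224°| = 1.153°.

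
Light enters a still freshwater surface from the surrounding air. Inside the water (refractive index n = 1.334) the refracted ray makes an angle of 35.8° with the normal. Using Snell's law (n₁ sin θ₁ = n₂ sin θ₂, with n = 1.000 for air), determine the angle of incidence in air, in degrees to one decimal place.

51.3°

Snell: sin θ_i = n · sin θ_r = 1.334 × sin 35.8° = 1.334 × 0.5850 = 0.7803.
θ_i = arcsin(0.7803) = 51.29°.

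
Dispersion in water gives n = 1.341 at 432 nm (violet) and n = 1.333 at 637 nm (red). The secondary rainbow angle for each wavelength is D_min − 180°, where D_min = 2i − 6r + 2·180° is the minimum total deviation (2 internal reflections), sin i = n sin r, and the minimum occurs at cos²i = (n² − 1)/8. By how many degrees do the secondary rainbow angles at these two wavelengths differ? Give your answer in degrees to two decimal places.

At 432 nm (n = 1.341): cos²i = 0.09979 → i = 71.586°, r = 45.034°, D_min = 232.966°, rainbow angle = 52.966°.
At 637 nm (n = 1.333): cos²i = 0.09711 → i = 71.843°, r = 45.466°, D_min = 230.891°, rainbow angle = 50.891°.
Angular width = |52.966° − 50.891°| = 2.075°.

2.08°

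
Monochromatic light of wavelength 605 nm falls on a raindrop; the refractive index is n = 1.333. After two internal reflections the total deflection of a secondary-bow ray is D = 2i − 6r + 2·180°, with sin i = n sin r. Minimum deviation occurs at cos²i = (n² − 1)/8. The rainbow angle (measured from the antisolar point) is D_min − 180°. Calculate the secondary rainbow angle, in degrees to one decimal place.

50.9°

cos²i = (1.77689 − 1)/8 = 0.09711; i = arccos(0.31163) = 71.843°.
sin r = sin 71.843°/1.333 = 0.71283; r = 45.466°.
D_min = 2·71.843° − 6·45.466° + 360° = 230.891°.
Rainbow angle = D_min − 180° = 50.891°.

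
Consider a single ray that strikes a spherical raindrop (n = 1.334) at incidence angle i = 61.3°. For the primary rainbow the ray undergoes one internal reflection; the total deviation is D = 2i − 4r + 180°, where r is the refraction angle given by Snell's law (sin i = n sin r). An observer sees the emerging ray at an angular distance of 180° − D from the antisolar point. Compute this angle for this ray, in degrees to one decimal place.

sin r = sin 61.3° / 1.334 = 0.8771/1.334 = 0.6575; r = 41.11°.
D = 2·61.3° − 4·41.11° + 180° = 122.60° − 164.45° + 180° = 138.15°.
Angle from antisolar point = 180° − D = 41.85°.

41.8°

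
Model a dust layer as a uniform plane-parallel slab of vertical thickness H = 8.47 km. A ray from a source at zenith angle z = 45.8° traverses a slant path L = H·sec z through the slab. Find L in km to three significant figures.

sec z = 1/cos 45.8° = 1.4344.
L = 8.47 × 1.4344 = 12.149 km.

12.1 km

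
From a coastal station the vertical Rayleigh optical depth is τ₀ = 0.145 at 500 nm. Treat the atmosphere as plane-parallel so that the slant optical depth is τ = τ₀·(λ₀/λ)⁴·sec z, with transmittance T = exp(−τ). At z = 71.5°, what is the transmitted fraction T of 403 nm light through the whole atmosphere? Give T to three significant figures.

sec 71.5° = 3.1515.
τ = 0.145 × (500/403)⁴ × 3.1515 = 0.145 × 2.3695 × 3.1515 = 1.0828.
T = exp(−1.0828) = 0.3386.

0.339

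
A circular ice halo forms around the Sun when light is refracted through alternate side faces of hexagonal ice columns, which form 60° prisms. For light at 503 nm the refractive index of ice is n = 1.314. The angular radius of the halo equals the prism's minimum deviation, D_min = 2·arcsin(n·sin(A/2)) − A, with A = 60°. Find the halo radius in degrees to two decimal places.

n·sin(A/2) = 1.314 × sin 30° = 1.314 × 0.5000 = 0.6570.
D_min = 2·arcsin(0.6570) − 60° = 2 × 41.071° − 60° = 22.143°.

22.14°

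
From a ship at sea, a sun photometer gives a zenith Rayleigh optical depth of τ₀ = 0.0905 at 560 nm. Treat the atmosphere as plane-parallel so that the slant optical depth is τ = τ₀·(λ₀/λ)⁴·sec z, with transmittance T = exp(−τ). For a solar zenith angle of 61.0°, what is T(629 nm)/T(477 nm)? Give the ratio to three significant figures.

1.27

Airmass: sec 61.0° = 2.0627.
τ(629 nm) = 0.0905 × (560/629)⁴ × 2.0627 = 0.0905 × 0.6283 × 2.0627 = 0.1173.
τ(477 nm) = 0.0905 × (560/477)⁴ × 2.0627 = 0.0905 × 1.8997 × 2.0627 = 0.3546.
T(629)/T(477) = exp(τ_B − τ_A) = exp(0.2373) = 1.2679.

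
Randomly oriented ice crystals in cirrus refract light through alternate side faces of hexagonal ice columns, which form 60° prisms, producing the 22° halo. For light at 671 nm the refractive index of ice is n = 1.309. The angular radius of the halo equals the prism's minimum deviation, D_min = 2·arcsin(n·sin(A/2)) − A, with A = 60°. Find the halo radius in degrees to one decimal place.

n·sin(A/2) = 1.309 × sin 30° = 1.309 × 0.5000 = 0.6545.
D_min = 2·arcsin(0.6545) − 60° = 2 × 40.882° − 60° = 21.763°.

21.8°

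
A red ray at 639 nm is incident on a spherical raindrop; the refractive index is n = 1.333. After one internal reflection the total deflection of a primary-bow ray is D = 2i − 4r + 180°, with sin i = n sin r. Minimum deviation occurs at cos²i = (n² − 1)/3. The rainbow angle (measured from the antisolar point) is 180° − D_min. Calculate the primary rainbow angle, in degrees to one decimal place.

cos²i = (1.77689 − 1)/3 = 0.25896; i = arccos(0.50888) = 59.410°.
sin r = sin 59.410°/1.333 = 0.64579; r = 40.225°.
D_min = 2·59.410° − 4·40.225° + 180° = 137.922°.
Rainbow angle = 180° − D_min = 42.078°.

42.1°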